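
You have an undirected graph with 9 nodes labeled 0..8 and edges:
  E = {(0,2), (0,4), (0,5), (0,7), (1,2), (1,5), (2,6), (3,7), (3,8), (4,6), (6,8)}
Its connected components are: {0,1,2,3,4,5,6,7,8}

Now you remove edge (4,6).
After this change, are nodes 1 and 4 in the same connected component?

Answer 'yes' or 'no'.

Initial components: {0,1,2,3,4,5,6,7,8}
Removing edge (4,6): not a bridge — component count unchanged at 1.
New components: {0,1,2,3,4,5,6,7,8}
Are 1 and 4 in the same component? yes

Answer: yes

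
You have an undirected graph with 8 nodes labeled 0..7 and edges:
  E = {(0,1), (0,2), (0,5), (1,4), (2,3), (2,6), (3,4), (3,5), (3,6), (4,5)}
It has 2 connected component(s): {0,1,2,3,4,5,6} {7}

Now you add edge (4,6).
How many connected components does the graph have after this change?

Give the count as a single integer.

Initial component count: 2
Add (4,6): endpoints already in same component. Count unchanged: 2.
New component count: 2

Answer: 2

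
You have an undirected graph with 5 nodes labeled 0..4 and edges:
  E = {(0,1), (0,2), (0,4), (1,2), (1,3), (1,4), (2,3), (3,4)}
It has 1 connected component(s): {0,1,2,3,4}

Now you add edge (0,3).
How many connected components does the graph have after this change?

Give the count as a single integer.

Initial component count: 1
Add (0,3): endpoints already in same component. Count unchanged: 1.
New component count: 1

Answer: 1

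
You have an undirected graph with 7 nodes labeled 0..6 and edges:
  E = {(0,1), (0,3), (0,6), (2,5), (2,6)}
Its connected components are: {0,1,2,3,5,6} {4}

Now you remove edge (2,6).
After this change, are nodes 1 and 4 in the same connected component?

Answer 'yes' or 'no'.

Answer: no

Derivation:
Initial components: {0,1,2,3,5,6} {4}
Removing edge (2,6): it was a bridge — component count 2 -> 3.
New components: {0,1,3,6} {2,5} {4}
Are 1 and 4 in the same component? no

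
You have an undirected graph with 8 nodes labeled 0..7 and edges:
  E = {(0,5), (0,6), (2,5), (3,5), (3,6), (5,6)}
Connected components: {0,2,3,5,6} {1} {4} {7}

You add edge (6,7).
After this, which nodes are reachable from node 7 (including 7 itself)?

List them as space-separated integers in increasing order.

Before: nodes reachable from 7: {7}
Adding (6,7): merges 7's component with another. Reachability grows.
After: nodes reachable from 7: {0,2,3,5,6,7}

Answer: 0 2 3 5 6 7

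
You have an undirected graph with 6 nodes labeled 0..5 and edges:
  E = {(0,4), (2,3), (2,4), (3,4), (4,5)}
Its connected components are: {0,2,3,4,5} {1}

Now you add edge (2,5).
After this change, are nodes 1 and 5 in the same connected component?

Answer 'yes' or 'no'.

Initial components: {0,2,3,4,5} {1}
Adding edge (2,5): both already in same component {0,2,3,4,5}. No change.
New components: {0,2,3,4,5} {1}
Are 1 and 5 in the same component? no

Answer: no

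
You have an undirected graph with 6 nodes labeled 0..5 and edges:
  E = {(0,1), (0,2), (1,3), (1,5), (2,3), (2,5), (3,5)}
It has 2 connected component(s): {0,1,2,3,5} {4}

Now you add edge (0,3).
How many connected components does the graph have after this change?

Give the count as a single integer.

Initial component count: 2
Add (0,3): endpoints already in same component. Count unchanged: 2.
New component count: 2

Answer: 2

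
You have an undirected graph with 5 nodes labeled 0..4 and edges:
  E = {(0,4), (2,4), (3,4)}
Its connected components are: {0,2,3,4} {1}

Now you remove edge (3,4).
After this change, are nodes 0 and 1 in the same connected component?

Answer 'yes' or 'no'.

Answer: no

Derivation:
Initial components: {0,2,3,4} {1}
Removing edge (3,4): it was a bridge — component count 2 -> 3.
New components: {0,2,4} {1} {3}
Are 0 and 1 in the same component? no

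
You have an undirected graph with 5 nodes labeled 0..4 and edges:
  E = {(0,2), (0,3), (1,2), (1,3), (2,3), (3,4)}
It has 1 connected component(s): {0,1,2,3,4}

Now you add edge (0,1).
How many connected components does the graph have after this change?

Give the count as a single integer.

Answer: 1

Derivation:
Initial component count: 1
Add (0,1): endpoints already in same component. Count unchanged: 1.
New component count: 1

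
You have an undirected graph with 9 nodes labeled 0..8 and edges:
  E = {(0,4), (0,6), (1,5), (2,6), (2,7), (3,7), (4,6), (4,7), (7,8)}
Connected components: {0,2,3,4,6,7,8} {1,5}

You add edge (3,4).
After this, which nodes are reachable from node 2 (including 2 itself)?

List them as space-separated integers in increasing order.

Before: nodes reachable from 2: {0,2,3,4,6,7,8}
Adding (3,4): both endpoints already in same component. Reachability from 2 unchanged.
After: nodes reachable from 2: {0,2,3,4,6,7,8}

Answer: 0 2 3 4 6 7 8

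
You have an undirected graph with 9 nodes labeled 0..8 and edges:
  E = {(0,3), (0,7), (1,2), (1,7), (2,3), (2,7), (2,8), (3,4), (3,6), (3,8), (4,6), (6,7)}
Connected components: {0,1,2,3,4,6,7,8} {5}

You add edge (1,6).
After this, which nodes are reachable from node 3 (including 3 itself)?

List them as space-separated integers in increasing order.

Before: nodes reachable from 3: {0,1,2,3,4,6,7,8}
Adding (1,6): both endpoints already in same component. Reachability from 3 unchanged.
After: nodes reachable from 3: {0,1,2,3,4,6,7,8}

Answer: 0 1 2 3 4 6 7 8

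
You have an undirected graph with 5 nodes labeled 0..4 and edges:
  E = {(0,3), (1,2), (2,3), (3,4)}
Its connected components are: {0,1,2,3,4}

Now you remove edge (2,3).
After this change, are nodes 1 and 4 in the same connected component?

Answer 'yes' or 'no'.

Answer: no

Derivation:
Initial components: {0,1,2,3,4}
Removing edge (2,3): it was a bridge — component count 1 -> 2.
New components: {0,3,4} {1,2}
Are 1 and 4 in the same component? no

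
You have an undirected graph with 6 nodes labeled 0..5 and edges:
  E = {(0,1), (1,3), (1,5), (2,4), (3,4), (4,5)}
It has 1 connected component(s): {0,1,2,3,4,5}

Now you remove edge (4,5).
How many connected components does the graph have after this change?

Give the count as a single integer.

Initial component count: 1
Remove (4,5): not a bridge. Count unchanged: 1.
  After removal, components: {0,1,2,3,4,5}
New component count: 1

Answer: 1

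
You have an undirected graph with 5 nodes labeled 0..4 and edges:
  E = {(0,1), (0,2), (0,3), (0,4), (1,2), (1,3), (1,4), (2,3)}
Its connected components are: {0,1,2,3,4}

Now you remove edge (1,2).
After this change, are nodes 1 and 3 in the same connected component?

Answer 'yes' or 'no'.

Initial components: {0,1,2,3,4}
Removing edge (1,2): not a bridge — component count unchanged at 1.
New components: {0,1,2,3,4}
Are 1 and 3 in the same component? yes

Answer: yes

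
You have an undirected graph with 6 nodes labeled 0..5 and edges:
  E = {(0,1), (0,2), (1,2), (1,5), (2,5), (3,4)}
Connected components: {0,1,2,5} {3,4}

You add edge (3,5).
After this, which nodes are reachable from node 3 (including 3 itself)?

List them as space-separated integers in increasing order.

Answer: 0 1 2 3 4 5

Derivation:
Before: nodes reachable from 3: {3,4}
Adding (3,5): merges 3's component with another. Reachability grows.
After: nodes reachable from 3: {0,1,2,3,4,5}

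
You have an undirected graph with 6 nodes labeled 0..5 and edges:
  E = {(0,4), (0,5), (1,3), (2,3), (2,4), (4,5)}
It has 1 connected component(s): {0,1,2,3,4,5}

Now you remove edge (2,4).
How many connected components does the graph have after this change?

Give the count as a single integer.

Initial component count: 1
Remove (2,4): it was a bridge. Count increases: 1 -> 2.
  After removal, components: {0,4,5} {1,2,3}
New component count: 2

Answer: 2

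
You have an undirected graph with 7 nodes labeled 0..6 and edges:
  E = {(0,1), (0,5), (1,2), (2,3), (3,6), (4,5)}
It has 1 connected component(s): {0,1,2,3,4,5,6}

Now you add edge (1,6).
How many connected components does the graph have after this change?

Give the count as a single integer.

Initial component count: 1
Add (1,6): endpoints already in same component. Count unchanged: 1.
New component count: 1

Answer: 1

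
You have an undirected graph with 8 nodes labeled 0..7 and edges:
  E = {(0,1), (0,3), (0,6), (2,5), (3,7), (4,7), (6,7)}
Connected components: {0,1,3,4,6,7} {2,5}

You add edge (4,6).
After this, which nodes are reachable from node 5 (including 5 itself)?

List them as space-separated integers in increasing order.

Answer: 2 5

Derivation:
Before: nodes reachable from 5: {2,5}
Adding (4,6): both endpoints already in same component. Reachability from 5 unchanged.
After: nodes reachable from 5: {2,5}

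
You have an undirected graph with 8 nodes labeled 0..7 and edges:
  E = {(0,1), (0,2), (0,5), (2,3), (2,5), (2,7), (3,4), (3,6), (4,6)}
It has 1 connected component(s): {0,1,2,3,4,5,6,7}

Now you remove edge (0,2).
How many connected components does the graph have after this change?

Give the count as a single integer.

Answer: 1

Derivation:
Initial component count: 1
Remove (0,2): not a bridge. Count unchanged: 1.
  After removal, components: {0,1,2,3,4,5,6,7}
New component count: 1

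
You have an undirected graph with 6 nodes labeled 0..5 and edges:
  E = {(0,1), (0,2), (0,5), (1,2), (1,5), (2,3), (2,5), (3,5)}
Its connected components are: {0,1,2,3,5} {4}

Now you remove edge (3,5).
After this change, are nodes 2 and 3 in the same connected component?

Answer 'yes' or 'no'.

Answer: yes

Derivation:
Initial components: {0,1,2,3,5} {4}
Removing edge (3,5): not a bridge — component count unchanged at 2.
New components: {0,1,2,3,5} {4}
Are 2 and 3 in the same component? yes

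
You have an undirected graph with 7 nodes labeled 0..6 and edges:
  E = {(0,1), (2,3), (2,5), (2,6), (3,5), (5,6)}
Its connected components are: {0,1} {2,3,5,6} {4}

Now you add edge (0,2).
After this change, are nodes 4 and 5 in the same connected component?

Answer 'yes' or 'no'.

Initial components: {0,1} {2,3,5,6} {4}
Adding edge (0,2): merges {0,1} and {2,3,5,6}.
New components: {0,1,2,3,5,6} {4}
Are 4 and 5 in the same component? no

Answer: no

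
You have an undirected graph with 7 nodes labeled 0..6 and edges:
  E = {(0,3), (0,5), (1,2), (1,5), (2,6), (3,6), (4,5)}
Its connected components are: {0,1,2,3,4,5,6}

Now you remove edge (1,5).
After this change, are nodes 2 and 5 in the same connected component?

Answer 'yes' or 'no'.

Answer: yes

Derivation:
Initial components: {0,1,2,3,4,5,6}
Removing edge (1,5): not a bridge — component count unchanged at 1.
New components: {0,1,2,3,4,5,6}
Are 2 and 5 in the same component? yes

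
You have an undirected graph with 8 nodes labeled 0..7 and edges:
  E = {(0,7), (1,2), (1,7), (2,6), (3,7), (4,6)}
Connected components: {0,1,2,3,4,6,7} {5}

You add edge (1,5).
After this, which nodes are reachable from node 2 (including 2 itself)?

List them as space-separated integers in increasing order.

Before: nodes reachable from 2: {0,1,2,3,4,6,7}
Adding (1,5): merges 2's component with another. Reachability grows.
After: nodes reachable from 2: {0,1,2,3,4,5,6,7}

Answer: 0 1 2 3 4 5 6 7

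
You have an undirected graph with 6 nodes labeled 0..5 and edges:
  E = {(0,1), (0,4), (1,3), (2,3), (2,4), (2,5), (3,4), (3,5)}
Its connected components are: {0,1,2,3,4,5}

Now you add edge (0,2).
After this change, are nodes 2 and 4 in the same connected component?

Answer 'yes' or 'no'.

Initial components: {0,1,2,3,4,5}
Adding edge (0,2): both already in same component {0,1,2,3,4,5}. No change.
New components: {0,1,2,3,4,5}
Are 2 and 4 in the same component? yes

Answer: yes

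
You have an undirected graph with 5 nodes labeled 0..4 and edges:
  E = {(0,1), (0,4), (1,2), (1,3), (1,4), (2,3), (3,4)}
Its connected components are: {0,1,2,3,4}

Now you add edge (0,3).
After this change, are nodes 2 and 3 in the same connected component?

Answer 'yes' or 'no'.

Initial components: {0,1,2,3,4}
Adding edge (0,3): both already in same component {0,1,2,3,4}. No change.
New components: {0,1,2,3,4}
Are 2 and 3 in the same component? yes

Answer: yes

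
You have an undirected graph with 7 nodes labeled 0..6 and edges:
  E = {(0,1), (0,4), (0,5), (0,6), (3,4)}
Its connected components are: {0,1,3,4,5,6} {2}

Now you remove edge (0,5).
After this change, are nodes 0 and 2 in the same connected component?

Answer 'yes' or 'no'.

Initial components: {0,1,3,4,5,6} {2}
Removing edge (0,5): it was a bridge — component count 2 -> 3.
New components: {0,1,3,4,6} {2} {5}
Are 0 and 2 in the same component? no

Answer: no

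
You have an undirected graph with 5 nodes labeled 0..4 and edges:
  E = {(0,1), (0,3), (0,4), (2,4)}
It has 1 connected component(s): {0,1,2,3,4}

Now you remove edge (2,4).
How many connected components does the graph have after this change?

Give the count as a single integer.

Initial component count: 1
Remove (2,4): it was a bridge. Count increases: 1 -> 2.
  After removal, components: {0,1,3,4} {2}
New component count: 2

Answer: 2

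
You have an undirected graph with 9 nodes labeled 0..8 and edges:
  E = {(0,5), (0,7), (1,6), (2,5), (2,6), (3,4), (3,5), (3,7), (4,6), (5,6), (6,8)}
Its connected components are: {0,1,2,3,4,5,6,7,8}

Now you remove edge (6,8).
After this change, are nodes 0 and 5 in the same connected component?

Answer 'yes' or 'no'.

Initial components: {0,1,2,3,4,5,6,7,8}
Removing edge (6,8): it was a bridge — component count 1 -> 2.
New components: {0,1,2,3,4,5,6,7} {8}
Are 0 and 5 in the same component? yes

Answer: yes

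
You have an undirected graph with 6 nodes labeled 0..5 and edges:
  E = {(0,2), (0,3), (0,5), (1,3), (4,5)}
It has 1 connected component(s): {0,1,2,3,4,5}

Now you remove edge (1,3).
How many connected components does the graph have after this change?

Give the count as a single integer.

Initial component count: 1
Remove (1,3): it was a bridge. Count increases: 1 -> 2.
  After removal, components: {0,2,3,4,5} {1}
New component count: 2

Answer: 2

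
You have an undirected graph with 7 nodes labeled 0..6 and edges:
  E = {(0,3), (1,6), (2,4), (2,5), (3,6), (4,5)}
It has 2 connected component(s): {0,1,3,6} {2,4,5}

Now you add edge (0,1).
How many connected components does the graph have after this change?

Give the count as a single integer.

Initial component count: 2
Add (0,1): endpoints already in same component. Count unchanged: 2.
New component count: 2

Answer: 2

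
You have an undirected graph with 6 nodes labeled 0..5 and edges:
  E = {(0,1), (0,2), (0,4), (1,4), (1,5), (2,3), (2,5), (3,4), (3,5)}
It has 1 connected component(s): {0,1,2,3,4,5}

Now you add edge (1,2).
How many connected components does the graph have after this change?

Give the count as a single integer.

Answer: 1

Derivation:
Initial component count: 1
Add (1,2): endpoints already in same component. Count unchanged: 1.
New component count: 1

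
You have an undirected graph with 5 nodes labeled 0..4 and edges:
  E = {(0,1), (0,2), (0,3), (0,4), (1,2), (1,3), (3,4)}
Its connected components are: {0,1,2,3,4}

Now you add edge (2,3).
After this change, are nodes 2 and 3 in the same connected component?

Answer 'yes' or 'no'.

Initial components: {0,1,2,3,4}
Adding edge (2,3): both already in same component {0,1,2,3,4}. No change.
New components: {0,1,2,3,4}
Are 2 and 3 in the same component? yes

Answer: yes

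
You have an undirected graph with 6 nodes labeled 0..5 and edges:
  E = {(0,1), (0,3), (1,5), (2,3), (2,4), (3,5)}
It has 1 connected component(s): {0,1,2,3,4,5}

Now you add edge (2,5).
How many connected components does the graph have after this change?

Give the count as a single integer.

Initial component count: 1
Add (2,5): endpoints already in same component. Count unchanged: 1.
New component count: 1

Answer: 1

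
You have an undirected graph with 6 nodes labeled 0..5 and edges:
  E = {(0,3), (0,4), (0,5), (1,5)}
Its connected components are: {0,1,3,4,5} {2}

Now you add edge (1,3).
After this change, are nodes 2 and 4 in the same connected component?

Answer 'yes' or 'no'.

Answer: no

Derivation:
Initial components: {0,1,3,4,5} {2}
Adding edge (1,3): both already in same component {0,1,3,4,5}. No change.
New components: {0,1,3,4,5} {2}
Are 2 and 4 in the same component? no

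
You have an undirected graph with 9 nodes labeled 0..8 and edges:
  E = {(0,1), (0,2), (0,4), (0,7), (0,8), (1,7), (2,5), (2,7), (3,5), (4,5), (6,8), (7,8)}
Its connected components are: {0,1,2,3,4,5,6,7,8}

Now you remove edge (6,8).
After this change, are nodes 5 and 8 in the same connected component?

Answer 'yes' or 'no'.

Initial components: {0,1,2,3,4,5,6,7,8}
Removing edge (6,8): it was a bridge — component count 1 -> 2.
New components: {0,1,2,3,4,5,7,8} {6}
Are 5 and 8 in the same component? yes

Answer: yes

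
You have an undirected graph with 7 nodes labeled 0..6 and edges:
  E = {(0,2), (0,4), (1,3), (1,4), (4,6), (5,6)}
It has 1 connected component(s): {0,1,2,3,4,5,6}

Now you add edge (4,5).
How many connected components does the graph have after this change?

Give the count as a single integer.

Answer: 1

Derivation:
Initial component count: 1
Add (4,5): endpoints already in same component. Count unchanged: 1.
New component count: 1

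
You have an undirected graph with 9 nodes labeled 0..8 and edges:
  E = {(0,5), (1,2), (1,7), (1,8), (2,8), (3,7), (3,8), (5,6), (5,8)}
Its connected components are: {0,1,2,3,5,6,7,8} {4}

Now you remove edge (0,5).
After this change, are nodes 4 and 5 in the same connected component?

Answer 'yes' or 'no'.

Answer: no

Derivation:
Initial components: {0,1,2,3,5,6,7,8} {4}
Removing edge (0,5): it was a bridge — component count 2 -> 3.
New components: {0} {1,2,3,5,6,7,8} {4}
Are 4 and 5 in the same component? no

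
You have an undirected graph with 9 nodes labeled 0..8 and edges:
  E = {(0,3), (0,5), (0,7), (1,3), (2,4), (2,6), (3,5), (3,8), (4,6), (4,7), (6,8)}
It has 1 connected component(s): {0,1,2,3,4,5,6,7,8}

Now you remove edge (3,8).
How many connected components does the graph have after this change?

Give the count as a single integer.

Initial component count: 1
Remove (3,8): not a bridge. Count unchanged: 1.
  After removal, components: {0,1,2,3,4,5,6,7,8}
New component count: 1

Answer: 1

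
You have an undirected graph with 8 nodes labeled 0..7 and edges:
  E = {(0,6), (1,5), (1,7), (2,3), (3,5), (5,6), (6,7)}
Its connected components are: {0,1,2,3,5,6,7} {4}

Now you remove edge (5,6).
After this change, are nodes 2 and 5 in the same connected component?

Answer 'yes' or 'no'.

Initial components: {0,1,2,3,5,6,7} {4}
Removing edge (5,6): not a bridge — component count unchanged at 2.
New components: {0,1,2,3,5,6,7} {4}
Are 2 and 5 in the same component? yes

Answer: yes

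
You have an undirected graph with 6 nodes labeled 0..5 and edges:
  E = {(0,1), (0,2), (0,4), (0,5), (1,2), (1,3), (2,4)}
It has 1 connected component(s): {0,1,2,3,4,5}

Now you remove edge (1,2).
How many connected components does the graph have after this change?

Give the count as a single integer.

Answer: 1

Derivation:
Initial component count: 1
Remove (1,2): not a bridge. Count unchanged: 1.
  After removal, components: {0,1,2,3,4,5}
New component count: 1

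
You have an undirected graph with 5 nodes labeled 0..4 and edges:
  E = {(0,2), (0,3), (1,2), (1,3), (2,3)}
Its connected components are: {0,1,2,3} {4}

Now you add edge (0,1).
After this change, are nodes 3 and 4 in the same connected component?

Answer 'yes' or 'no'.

Answer: no

Derivation:
Initial components: {0,1,2,3} {4}
Adding edge (0,1): both already in same component {0,1,2,3}. No change.
New components: {0,1,2,3} {4}
Are 3 and 4 in the same component? no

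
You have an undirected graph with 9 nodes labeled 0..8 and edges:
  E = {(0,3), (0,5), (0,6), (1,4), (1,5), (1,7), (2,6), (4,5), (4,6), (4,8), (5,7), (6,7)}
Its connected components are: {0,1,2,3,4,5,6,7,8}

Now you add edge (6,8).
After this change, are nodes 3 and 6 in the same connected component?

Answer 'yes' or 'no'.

Initial components: {0,1,2,3,4,5,6,7,8}
Adding edge (6,8): both already in same component {0,1,2,3,4,5,6,7,8}. No change.
New components: {0,1,2,3,4,5,6,7,8}
Are 3 and 6 in the same component? yes

Answer: yes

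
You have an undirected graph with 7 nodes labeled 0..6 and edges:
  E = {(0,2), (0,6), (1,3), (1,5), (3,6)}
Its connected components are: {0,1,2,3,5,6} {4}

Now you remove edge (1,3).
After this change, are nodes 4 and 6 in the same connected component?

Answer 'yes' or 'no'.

Answer: no

Derivation:
Initial components: {0,1,2,3,5,6} {4}
Removing edge (1,3): it was a bridge — component count 2 -> 3.
New components: {0,2,3,6} {1,5} {4}
Are 4 and 6 in the same component? no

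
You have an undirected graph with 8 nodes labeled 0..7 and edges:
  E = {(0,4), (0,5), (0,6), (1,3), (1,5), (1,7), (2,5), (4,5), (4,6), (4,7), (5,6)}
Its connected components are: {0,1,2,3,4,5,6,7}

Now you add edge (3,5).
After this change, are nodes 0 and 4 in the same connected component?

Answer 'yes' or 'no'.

Initial components: {0,1,2,3,4,5,6,7}
Adding edge (3,5): both already in same component {0,1,2,3,4,5,6,7}. No change.
New components: {0,1,2,3,4,5,6,7}
Are 0 and 4 in the same component? yes

Answer: yes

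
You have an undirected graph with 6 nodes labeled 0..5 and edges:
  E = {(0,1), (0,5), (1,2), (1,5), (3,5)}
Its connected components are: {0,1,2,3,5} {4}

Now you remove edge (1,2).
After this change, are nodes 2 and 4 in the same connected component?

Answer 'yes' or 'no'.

Answer: no

Derivation:
Initial components: {0,1,2,3,5} {4}
Removing edge (1,2): it was a bridge — component count 2 -> 3.
New components: {0,1,3,5} {2} {4}
Are 2 and 4 in the same component? no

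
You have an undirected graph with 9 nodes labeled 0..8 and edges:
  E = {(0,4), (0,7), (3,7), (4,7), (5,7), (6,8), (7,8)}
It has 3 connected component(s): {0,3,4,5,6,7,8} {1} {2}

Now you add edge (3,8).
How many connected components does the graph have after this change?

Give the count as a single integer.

Answer: 3

Derivation:
Initial component count: 3
Add (3,8): endpoints already in same component. Count unchanged: 3.
New component count: 3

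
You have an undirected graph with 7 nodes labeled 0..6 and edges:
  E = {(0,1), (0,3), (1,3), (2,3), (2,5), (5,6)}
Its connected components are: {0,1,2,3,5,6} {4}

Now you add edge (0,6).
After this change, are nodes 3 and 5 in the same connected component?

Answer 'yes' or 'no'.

Initial components: {0,1,2,3,5,6} {4}
Adding edge (0,6): both already in same component {0,1,2,3,5,6}. No change.
New components: {0,1,2,3,5,6} {4}
Are 3 and 5 in the same component? yes

Answer: yes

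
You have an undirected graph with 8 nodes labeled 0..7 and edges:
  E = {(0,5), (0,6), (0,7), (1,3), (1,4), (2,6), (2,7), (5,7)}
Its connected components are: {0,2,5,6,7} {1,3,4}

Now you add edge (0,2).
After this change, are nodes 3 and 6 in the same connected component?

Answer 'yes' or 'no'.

Answer: no

Derivation:
Initial components: {0,2,5,6,7} {1,3,4}
Adding edge (0,2): both already in same component {0,2,5,6,7}. No change.
New components: {0,2,5,6,7} {1,3,4}
Are 3 and 6 in the same component? no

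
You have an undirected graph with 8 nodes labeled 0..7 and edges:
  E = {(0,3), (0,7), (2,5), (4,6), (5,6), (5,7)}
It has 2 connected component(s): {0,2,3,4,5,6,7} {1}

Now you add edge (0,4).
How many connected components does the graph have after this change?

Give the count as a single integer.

Answer: 2

Derivation:
Initial component count: 2
Add (0,4): endpoints already in same component. Count unchanged: 2.
New component count: 2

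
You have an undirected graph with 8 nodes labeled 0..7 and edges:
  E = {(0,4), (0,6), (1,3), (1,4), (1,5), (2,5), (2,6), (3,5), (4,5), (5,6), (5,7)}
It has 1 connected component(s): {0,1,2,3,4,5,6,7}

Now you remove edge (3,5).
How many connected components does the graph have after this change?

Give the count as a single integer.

Answer: 1

Derivation:
Initial component count: 1
Remove (3,5): not a bridge. Count unchanged: 1.
  After removal, components: {0,1,2,3,4,5,6,7}
New component count: 1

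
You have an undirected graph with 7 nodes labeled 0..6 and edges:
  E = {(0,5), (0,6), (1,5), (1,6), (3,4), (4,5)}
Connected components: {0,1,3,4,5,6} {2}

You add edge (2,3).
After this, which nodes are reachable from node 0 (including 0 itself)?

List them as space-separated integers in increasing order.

Answer: 0 1 2 3 4 5 6

Derivation:
Before: nodes reachable from 0: {0,1,3,4,5,6}
Adding (2,3): merges 0's component with another. Reachability grows.
After: nodes reachable from 0: {0,1,2,3,4,5,6}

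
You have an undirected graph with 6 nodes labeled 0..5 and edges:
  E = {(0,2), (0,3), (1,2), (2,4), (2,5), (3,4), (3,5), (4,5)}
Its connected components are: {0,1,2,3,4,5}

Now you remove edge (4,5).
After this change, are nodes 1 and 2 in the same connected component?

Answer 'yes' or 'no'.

Initial components: {0,1,2,3,4,5}
Removing edge (4,5): not a bridge — component count unchanged at 1.
New components: {0,1,2,3,4,5}
Are 1 and 2 in the same component? yes

Answer: yes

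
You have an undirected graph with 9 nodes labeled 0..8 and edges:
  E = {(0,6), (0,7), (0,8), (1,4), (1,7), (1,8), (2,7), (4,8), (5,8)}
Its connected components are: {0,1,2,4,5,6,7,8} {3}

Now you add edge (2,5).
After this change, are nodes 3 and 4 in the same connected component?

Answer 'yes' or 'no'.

Initial components: {0,1,2,4,5,6,7,8} {3}
Adding edge (2,5): both already in same component {0,1,2,4,5,6,7,8}. No change.
New components: {0,1,2,4,5,6,7,8} {3}
Are 3 and 4 in the same component? no

Answer: no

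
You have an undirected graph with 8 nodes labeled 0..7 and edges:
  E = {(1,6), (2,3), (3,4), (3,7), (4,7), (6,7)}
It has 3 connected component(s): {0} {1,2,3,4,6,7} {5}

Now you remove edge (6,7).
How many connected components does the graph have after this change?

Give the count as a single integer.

Answer: 4

Derivation:
Initial component count: 3
Remove (6,7): it was a bridge. Count increases: 3 -> 4.
  After removal, components: {0} {1,6} {2,3,4,7} {5}
New component count: 4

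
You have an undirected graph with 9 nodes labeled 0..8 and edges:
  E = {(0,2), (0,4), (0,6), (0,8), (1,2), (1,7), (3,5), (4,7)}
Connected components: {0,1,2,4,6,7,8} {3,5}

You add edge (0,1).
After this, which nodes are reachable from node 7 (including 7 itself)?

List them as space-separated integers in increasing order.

Before: nodes reachable from 7: {0,1,2,4,6,7,8}
Adding (0,1): both endpoints already in same component. Reachability from 7 unchanged.
After: nodes reachable from 7: {0,1,2,4,6,7,8}

Answer: 0 1 2 4 6 7 8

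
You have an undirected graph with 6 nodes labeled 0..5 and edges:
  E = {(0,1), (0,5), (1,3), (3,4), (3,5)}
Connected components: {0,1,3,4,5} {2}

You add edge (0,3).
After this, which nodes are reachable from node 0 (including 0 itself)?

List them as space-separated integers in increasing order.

Answer: 0 1 3 4 5

Derivation:
Before: nodes reachable from 0: {0,1,3,4,5}
Adding (0,3): both endpoints already in same component. Reachability from 0 unchanged.
After: nodes reachable from 0: {0,1,3,4,5}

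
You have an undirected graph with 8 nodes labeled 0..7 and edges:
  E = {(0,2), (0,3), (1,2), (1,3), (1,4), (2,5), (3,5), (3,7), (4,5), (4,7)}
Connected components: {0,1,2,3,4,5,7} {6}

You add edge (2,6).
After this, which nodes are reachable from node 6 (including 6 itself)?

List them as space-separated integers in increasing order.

Answer: 0 1 2 3 4 5 6 7

Derivation:
Before: nodes reachable from 6: {6}
Adding (2,6): merges 6's component with another. Reachability grows.
After: nodes reachable from 6: {0,1,2,3,4,5,6,7}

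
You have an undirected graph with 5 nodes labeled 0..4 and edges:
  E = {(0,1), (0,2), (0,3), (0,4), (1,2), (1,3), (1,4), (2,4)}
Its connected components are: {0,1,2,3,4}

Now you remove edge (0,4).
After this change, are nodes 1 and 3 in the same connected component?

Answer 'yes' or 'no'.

Initial components: {0,1,2,3,4}
Removing edge (0,4): not a bridge — component count unchanged at 1.
New components: {0,1,2,3,4}
Are 1 and 3 in the same component? yes

Answer: yes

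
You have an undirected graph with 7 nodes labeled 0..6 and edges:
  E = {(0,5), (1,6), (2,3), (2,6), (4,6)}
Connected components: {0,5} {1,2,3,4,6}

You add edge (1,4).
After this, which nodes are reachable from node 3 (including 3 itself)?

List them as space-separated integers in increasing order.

Answer: 1 2 3 4 6

Derivation:
Before: nodes reachable from 3: {1,2,3,4,6}
Adding (1,4): both endpoints already in same component. Reachability from 3 unchanged.
After: nodes reachable from 3: {1,2,3,4,6}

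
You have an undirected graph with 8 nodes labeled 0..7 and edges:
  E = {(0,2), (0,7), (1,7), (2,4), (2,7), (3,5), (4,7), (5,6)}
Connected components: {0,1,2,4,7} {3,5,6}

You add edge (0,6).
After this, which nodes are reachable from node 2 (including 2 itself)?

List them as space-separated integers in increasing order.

Answer: 0 1 2 3 4 5 6 7

Derivation:
Before: nodes reachable from 2: {0,1,2,4,7}
Adding (0,6): merges 2's component with another. Reachability grows.
After: nodes reachable from 2: {0,1,2,3,4,5,6,7}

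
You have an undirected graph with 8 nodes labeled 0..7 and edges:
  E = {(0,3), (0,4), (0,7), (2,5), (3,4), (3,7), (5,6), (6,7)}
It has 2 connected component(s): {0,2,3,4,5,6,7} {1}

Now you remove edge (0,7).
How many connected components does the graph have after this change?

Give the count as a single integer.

Answer: 2

Derivation:
Initial component count: 2
Remove (0,7): not a bridge. Count unchanged: 2.
  After removal, components: {0,2,3,4,5,6,7} {1}
New component count: 2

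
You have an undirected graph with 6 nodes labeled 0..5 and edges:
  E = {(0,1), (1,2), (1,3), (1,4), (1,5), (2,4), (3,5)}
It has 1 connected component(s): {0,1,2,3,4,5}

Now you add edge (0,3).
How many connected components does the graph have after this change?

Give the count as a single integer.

Answer: 1

Derivation:
Initial component count: 1
Add (0,3): endpoints already in same component. Count unchanged: 1.
New component count: 1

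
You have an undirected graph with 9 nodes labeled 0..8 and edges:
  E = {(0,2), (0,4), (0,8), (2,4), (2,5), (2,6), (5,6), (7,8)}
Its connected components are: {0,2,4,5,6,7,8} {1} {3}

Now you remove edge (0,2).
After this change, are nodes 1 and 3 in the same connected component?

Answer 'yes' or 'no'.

Initial components: {0,2,4,5,6,7,8} {1} {3}
Removing edge (0,2): not a bridge — component count unchanged at 3.
New components: {0,2,4,5,6,7,8} {1} {3}
Are 1 and 3 in the same component? no

Answer: no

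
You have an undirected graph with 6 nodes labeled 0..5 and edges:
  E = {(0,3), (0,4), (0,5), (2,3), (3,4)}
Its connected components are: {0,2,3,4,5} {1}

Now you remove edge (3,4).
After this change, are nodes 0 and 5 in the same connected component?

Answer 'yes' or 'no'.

Answer: yes

Derivation:
Initial components: {0,2,3,4,5} {1}
Removing edge (3,4): not a bridge — component count unchanged at 2.
New components: {0,2,3,4,5} {1}
Are 0 and 5 in the same component? yes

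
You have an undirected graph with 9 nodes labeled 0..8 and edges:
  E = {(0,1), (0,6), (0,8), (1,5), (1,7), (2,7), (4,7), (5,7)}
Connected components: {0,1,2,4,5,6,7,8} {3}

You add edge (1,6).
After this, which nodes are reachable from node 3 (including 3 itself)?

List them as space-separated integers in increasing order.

Answer: 3

Derivation:
Before: nodes reachable from 3: {3}
Adding (1,6): both endpoints already in same component. Reachability from 3 unchanged.
After: nodes reachable from 3: {3}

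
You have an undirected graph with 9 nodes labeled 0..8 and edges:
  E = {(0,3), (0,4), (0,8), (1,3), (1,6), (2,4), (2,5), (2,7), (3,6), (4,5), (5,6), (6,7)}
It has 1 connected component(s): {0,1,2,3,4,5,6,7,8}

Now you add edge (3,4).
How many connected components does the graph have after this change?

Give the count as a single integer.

Initial component count: 1
Add (3,4): endpoints already in same component. Count unchanged: 1.
New component count: 1

Answer: 1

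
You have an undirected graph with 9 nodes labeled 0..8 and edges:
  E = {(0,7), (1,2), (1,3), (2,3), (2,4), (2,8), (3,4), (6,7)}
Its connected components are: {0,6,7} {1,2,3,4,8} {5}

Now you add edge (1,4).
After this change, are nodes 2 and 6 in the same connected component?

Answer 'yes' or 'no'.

Initial components: {0,6,7} {1,2,3,4,8} {5}
Adding edge (1,4): both already in same component {1,2,3,4,8}. No change.
New components: {0,6,7} {1,2,3,4,8} {5}
Are 2 and 6 in the same component? no

Answer: no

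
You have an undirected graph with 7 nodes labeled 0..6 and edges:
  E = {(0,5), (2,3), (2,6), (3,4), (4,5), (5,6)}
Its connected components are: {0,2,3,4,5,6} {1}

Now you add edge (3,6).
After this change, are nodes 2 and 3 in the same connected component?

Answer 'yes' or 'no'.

Answer: yes

Derivation:
Initial components: {0,2,3,4,5,6} {1}
Adding edge (3,6): both already in same component {0,2,3,4,5,6}. No change.
New components: {0,2,3,4,5,6} {1}
Are 2 and 3 in the same component? yes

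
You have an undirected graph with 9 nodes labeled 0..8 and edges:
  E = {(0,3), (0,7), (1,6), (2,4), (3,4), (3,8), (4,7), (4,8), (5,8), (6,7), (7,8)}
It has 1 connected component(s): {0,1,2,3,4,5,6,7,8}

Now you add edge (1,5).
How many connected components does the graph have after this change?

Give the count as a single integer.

Initial component count: 1
Add (1,5): endpoints already in same component. Count unchanged: 1.
New component count: 1

Answer: 1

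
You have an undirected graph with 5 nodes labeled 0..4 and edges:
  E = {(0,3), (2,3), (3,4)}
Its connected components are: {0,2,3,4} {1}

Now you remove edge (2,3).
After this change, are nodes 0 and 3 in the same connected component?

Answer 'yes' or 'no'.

Initial components: {0,2,3,4} {1}
Removing edge (2,3): it was a bridge — component count 2 -> 3.
New components: {0,3,4} {1} {2}
Are 0 and 3 in the same component? yes

Answer: yes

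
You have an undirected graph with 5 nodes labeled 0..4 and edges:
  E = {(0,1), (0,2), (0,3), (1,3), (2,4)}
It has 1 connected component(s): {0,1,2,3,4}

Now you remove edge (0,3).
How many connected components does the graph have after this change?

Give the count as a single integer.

Initial component count: 1
Remove (0,3): not a bridge. Count unchanged: 1.
  After removal, components: {0,1,2,3,4}
New component count: 1

Answer: 1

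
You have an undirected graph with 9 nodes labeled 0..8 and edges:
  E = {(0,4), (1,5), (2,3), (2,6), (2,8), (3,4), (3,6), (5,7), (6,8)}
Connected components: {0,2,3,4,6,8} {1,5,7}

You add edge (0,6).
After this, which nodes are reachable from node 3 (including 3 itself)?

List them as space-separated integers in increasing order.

Answer: 0 2 3 4 6 8

Derivation:
Before: nodes reachable from 3: {0,2,3,4,6,8}
Adding (0,6): both endpoints already in same component. Reachability from 3 unchanged.
After: nodes reachable from 3: {0,2,3,4,6,8}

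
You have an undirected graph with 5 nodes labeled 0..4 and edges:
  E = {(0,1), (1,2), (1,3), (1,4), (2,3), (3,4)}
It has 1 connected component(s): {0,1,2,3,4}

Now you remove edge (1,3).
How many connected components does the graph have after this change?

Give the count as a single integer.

Answer: 1

Derivation:
Initial component count: 1
Remove (1,3): not a bridge. Count unchanged: 1.
  After removal, components: {0,1,2,3,4}
New component count: 1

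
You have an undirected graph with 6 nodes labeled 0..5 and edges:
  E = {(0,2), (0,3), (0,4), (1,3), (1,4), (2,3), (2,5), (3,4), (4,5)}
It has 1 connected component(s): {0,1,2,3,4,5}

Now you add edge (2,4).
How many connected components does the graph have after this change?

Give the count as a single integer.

Answer: 1

Derivation:
Initial component count: 1
Add (2,4): endpoints already in same component. Count unchanged: 1.
New component count: 1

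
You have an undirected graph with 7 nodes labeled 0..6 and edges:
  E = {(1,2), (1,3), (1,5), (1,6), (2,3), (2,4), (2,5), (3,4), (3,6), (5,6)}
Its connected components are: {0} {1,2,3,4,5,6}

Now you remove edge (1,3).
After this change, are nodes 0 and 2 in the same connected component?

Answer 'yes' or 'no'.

Answer: no

Derivation:
Initial components: {0} {1,2,3,4,5,6}
Removing edge (1,3): not a bridge — component count unchanged at 2.
New components: {0} {1,2,3,4,5,6}
Are 0 and 2 in the same component? no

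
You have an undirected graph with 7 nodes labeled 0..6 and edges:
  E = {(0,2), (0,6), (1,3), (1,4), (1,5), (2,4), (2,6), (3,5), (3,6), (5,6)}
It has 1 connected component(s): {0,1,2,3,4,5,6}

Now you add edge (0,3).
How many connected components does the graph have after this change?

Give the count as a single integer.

Answer: 1

Derivation:
Initial component count: 1
Add (0,3): endpoints already in same component. Count unchanged: 1.
New component count: 1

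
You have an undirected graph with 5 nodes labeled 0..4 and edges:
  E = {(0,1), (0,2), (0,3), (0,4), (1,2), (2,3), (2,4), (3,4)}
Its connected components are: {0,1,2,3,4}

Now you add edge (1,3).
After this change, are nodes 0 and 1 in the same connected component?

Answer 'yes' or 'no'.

Answer: yes

Derivation:
Initial components: {0,1,2,3,4}
Adding edge (1,3): both already in same component {0,1,2,3,4}. No change.
New components: {0,1,2,3,4}
Are 0 and 1 in the same component? yes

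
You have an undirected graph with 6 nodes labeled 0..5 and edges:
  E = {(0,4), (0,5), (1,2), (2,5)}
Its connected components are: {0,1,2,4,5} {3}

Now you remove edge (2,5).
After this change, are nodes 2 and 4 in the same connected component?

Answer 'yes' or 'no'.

Answer: no

Derivation:
Initial components: {0,1,2,4,5} {3}
Removing edge (2,5): it was a bridge — component count 2 -> 3.
New components: {0,4,5} {1,2} {3}
Are 2 and 4 in the same component? no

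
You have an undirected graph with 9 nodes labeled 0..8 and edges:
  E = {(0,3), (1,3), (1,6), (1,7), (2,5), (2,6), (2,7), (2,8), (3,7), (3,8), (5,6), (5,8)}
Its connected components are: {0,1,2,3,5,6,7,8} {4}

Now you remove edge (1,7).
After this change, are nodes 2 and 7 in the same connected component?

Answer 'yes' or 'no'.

Answer: yes

Derivation:
Initial components: {0,1,2,3,5,6,7,8} {4}
Removing edge (1,7): not a bridge — component count unchanged at 2.
New components: {0,1,2,3,5,6,7,8} {4}
Are 2 and 7 in the same component? yes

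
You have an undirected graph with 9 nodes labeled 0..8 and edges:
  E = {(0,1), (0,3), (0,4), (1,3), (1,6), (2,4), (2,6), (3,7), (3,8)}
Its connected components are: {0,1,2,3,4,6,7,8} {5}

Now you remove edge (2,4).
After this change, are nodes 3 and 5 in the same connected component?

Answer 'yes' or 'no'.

Answer: no

Derivation:
Initial components: {0,1,2,3,4,6,7,8} {5}
Removing edge (2,4): not a bridge — component count unchanged at 2.
New components: {0,1,2,3,4,6,7,8} {5}
Are 3 and 5 in the same component? no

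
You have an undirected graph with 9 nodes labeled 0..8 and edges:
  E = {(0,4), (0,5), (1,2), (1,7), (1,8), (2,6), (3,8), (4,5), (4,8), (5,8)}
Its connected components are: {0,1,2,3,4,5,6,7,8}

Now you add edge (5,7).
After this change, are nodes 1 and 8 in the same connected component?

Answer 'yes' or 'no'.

Initial components: {0,1,2,3,4,5,6,7,8}
Adding edge (5,7): both already in same component {0,1,2,3,4,5,6,7,8}. No change.
New components: {0,1,2,3,4,5,6,7,8}
Are 1 and 8 in the same component? yes

Answer: yes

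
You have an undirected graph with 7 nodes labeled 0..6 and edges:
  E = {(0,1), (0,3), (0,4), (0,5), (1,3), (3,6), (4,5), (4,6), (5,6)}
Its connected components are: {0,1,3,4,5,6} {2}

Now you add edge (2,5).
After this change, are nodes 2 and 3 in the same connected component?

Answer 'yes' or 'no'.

Answer: yes

Derivation:
Initial components: {0,1,3,4,5,6} {2}
Adding edge (2,5): merges {2} and {0,1,3,4,5,6}.
New components: {0,1,2,3,4,5,6}
Are 2 and 3 in the same component? yes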